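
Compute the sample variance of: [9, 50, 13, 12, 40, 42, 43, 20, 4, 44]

309.5667

Step 1: Compute the mean: (9 + 50 + 13 + 12 + 40 + 42 + 43 + 20 + 4 + 44) / 10 = 27.7
Step 2: Compute squared deviations from the mean:
  (9 - 27.7)^2 = 349.69
  (50 - 27.7)^2 = 497.29
  (13 - 27.7)^2 = 216.09
  (12 - 27.7)^2 = 246.49
  (40 - 27.7)^2 = 151.29
  (42 - 27.7)^2 = 204.49
  (43 - 27.7)^2 = 234.09
  (20 - 27.7)^2 = 59.29
  (4 - 27.7)^2 = 561.69
  (44 - 27.7)^2 = 265.69
Step 3: Sum of squared deviations = 2786.1
Step 4: Sample variance = 2786.1 / 9 = 309.5667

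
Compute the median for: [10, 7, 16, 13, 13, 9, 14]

13

Step 1: Sort the data in ascending order: [7, 9, 10, 13, 13, 14, 16]
Step 2: The number of values is n = 7.
Step 3: Since n is odd, the median is the middle value at position 4: 13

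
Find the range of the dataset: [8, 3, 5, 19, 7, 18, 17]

16

Step 1: Identify the maximum value: max = 19
Step 2: Identify the minimum value: min = 3
Step 3: Range = max - min = 19 - 3 = 16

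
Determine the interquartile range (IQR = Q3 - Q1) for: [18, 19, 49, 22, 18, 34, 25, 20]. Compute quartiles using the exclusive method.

13.5

Step 1: Sort the data: [18, 18, 19, 20, 22, 25, 34, 49]
Step 2: n = 8
Step 3: Using the exclusive quartile method:
  Q1 = 18.25
  Q2 (median) = 21
  Q3 = 31.75
  IQR = Q3 - Q1 = 31.75 - 18.25 = 13.5
Step 4: IQR = 13.5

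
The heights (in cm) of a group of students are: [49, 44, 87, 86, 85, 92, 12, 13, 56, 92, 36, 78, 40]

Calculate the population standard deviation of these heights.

28.1156

Step 1: Compute the mean: 59.2308
Step 2: Sum of squared deviations from the mean: 10276.3077
Step 3: Population variance = 10276.3077 / 13 = 790.4852
Step 4: Standard deviation = sqrt(790.4852) = 28.1156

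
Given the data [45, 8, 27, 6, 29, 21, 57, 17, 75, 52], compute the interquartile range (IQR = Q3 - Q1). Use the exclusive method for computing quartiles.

38.5

Step 1: Sort the data: [6, 8, 17, 21, 27, 29, 45, 52, 57, 75]
Step 2: n = 10
Step 3: Using the exclusive quartile method:
  Q1 = 14.75
  Q2 (median) = 28
  Q3 = 53.25
  IQR = Q3 - Q1 = 53.25 - 14.75 = 38.5
Step 4: IQR = 38.5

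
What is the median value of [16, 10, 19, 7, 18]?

16

Step 1: Sort the data in ascending order: [7, 10, 16, 18, 19]
Step 2: The number of values is n = 5.
Step 3: Since n is odd, the median is the middle value at position 3: 16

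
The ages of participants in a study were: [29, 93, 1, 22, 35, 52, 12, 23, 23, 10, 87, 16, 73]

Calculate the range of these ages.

92

Step 1: Identify the maximum value: max = 93
Step 2: Identify the minimum value: min = 1
Step 3: Range = max - min = 93 - 1 = 92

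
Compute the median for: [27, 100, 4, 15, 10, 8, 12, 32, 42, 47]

21

Step 1: Sort the data in ascending order: [4, 8, 10, 12, 15, 27, 32, 42, 47, 100]
Step 2: The number of values is n = 10.
Step 3: Since n is even, the median is the average of positions 5 and 6:
  Median = (15 + 27) / 2 = 21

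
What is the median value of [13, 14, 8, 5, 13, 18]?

13

Step 1: Sort the data in ascending order: [5, 8, 13, 13, 14, 18]
Step 2: The number of values is n = 6.
Step 3: Since n is even, the median is the average of positions 3 and 4:
  Median = (13 + 13) / 2 = 13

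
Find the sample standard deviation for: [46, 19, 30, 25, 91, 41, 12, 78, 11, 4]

29.0289

Step 1: Compute the mean: 35.7
Step 2: Sum of squared deviations from the mean: 7584.1
Step 3: Sample variance = 7584.1 / 9 = 842.6778
Step 4: Standard deviation = sqrt(842.6778) = 29.0289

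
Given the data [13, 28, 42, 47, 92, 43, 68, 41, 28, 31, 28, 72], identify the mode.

28

Step 1: Count the frequency of each value:
  13: appears 1 time(s)
  28: appears 3 time(s)
  31: appears 1 time(s)
  41: appears 1 time(s)
  42: appears 1 time(s)
  43: appears 1 time(s)
  47: appears 1 time(s)
  68: appears 1 time(s)
  72: appears 1 time(s)
  92: appears 1 time(s)
Step 2: The value 28 appears most frequently (3 times).
Step 3: Mode = 28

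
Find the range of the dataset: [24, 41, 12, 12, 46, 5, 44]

41

Step 1: Identify the maximum value: max = 46
Step 2: Identify the minimum value: min = 5
Step 3: Range = max - min = 46 - 5 = 41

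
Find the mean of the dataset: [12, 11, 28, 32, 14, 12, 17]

18

Step 1: Sum all values: 12 + 11 + 28 + 32 + 14 + 12 + 17 = 126
Step 2: Count the number of values: n = 7
Step 3: Mean = sum / n = 126 / 7 = 18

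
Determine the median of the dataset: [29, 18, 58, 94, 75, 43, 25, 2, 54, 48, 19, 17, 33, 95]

38

Step 1: Sort the data in ascending order: [2, 17, 18, 19, 25, 29, 33, 43, 48, 54, 58, 75, 94, 95]
Step 2: The number of values is n = 14.
Step 3: Since n is even, the median is the average of positions 7 and 8:
  Median = (33 + 43) / 2 = 38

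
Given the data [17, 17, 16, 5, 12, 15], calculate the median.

15.5

Step 1: Sort the data in ascending order: [5, 12, 15, 16, 17, 17]
Step 2: The number of values is n = 6.
Step 3: Since n is even, the median is the average of positions 3 and 4:
  Median = (15 + 16) / 2 = 15.5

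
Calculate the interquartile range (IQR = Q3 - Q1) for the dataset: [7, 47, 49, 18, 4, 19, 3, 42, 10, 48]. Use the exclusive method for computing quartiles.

41

Step 1: Sort the data: [3, 4, 7, 10, 18, 19, 42, 47, 48, 49]
Step 2: n = 10
Step 3: Using the exclusive quartile method:
  Q1 = 6.25
  Q2 (median) = 18.5
  Q3 = 47.25
  IQR = Q3 - Q1 = 47.25 - 6.25 = 41
Step 4: IQR = 41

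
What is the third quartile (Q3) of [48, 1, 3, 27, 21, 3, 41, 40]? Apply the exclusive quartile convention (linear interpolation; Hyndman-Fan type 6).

40.75

Step 1: Sort the data: [1, 3, 3, 21, 27, 40, 41, 48]
Step 2: n = 8
Step 3: Using the exclusive quartile method:
  Q1 = 3
  Q2 (median) = 24
  Q3 = 40.75
  IQR = Q3 - Q1 = 40.75 - 3 = 37.75
Step 4: Q3 = 40.75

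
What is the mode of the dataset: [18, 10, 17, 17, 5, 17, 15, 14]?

17

Step 1: Count the frequency of each value:
  5: appears 1 time(s)
  10: appears 1 time(s)
  14: appears 1 time(s)
  15: appears 1 time(s)
  17: appears 3 time(s)
  18: appears 1 time(s)
Step 2: The value 17 appears most frequently (3 times).
Step 3: Mode = 17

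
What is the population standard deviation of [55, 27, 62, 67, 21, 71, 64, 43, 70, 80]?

18.5849

Step 1: Compute the mean: 56
Step 2: Sum of squared deviations from the mean: 3454
Step 3: Population variance = 3454 / 10 = 345.4
Step 4: Standard deviation = sqrt(345.4) = 18.5849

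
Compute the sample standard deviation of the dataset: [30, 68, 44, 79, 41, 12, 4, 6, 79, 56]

28.6723

Step 1: Compute the mean: 41.9
Step 2: Sum of squared deviations from the mean: 7398.9
Step 3: Sample variance = 7398.9 / 9 = 822.1
Step 4: Standard deviation = sqrt(822.1) = 28.6723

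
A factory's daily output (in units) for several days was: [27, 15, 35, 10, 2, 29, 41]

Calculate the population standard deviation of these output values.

13.0572

Step 1: Compute the mean: 22.7143
Step 2: Sum of squared deviations from the mean: 1193.4286
Step 3: Population variance = 1193.4286 / 7 = 170.4898
Step 4: Standard deviation = sqrt(170.4898) = 13.0572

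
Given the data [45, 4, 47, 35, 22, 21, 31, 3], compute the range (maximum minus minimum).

44

Step 1: Identify the maximum value: max = 47
Step 2: Identify the minimum value: min = 3
Step 3: Range = max - min = 47 - 3 = 44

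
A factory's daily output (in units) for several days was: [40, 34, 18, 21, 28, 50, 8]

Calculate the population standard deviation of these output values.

13.1568

Step 1: Compute the mean: 28.4286
Step 2: Sum of squared deviations from the mean: 1211.7143
Step 3: Population variance = 1211.7143 / 7 = 173.102
Step 4: Standard deviation = sqrt(173.102) = 13.1568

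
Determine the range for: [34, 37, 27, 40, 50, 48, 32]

23

Step 1: Identify the maximum value: max = 50
Step 2: Identify the minimum value: min = 27
Step 3: Range = max - min = 50 - 27 = 23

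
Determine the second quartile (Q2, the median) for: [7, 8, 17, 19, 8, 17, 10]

10

Step 1: Sort the data: [7, 8, 8, 10, 17, 17, 19]
Step 2: n = 7
Step 3: Q2 is the median. Since n is odd, it is the middle value at position 4: 10
Step 4: Q2 = 10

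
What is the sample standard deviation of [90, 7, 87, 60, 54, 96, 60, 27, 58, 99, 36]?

29.9035

Step 1: Compute the mean: 61.2727
Step 2: Sum of squared deviations from the mean: 8942.1818
Step 3: Sample variance = 8942.1818 / 10 = 894.2182
Step 4: Standard deviation = sqrt(894.2182) = 29.9035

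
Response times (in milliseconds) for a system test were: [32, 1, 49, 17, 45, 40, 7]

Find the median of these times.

32

Step 1: Sort the data in ascending order: [1, 7, 17, 32, 40, 45, 49]
Step 2: The number of values is n = 7.
Step 3: Since n is odd, the median is the middle value at position 4: 32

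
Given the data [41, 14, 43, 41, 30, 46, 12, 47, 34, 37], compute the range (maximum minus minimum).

35

Step 1: Identify the maximum value: max = 47
Step 2: Identify the minimum value: min = 12
Step 3: Range = max - min = 47 - 12 = 35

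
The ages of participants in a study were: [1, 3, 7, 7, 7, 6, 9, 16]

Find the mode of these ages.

7

Step 1: Count the frequency of each value:
  1: appears 1 time(s)
  3: appears 1 time(s)
  6: appears 1 time(s)
  7: appears 3 time(s)
  9: appears 1 time(s)
  16: appears 1 time(s)
Step 2: The value 7 appears most frequently (3 times).
Step 3: Mode = 7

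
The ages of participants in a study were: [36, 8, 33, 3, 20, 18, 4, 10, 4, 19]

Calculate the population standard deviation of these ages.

11.2805

Step 1: Compute the mean: 15.5
Step 2: Sum of squared deviations from the mean: 1272.5
Step 3: Population variance = 1272.5 / 10 = 127.25
Step 4: Standard deviation = sqrt(127.25) = 11.2805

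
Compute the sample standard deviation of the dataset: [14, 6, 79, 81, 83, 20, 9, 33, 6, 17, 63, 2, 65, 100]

35.2495

Step 1: Compute the mean: 41.2857
Step 2: Sum of squared deviations from the mean: 16152.8571
Step 3: Sample variance = 16152.8571 / 13 = 1242.5275
Step 4: Standard deviation = sqrt(1242.5275) = 35.2495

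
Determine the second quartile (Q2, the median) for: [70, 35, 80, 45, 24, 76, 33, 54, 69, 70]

61.5

Step 1: Sort the data: [24, 33, 35, 45, 54, 69, 70, 70, 76, 80]
Step 2: n = 10
Step 3: Q2 is the median. Since n is even, it is the average of the values at positions 5 and 6:
  Q2 = (54 + 69) / 2 = 61.5
Step 4: Q2 = 61.5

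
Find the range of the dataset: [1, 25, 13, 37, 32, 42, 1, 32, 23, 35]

41

Step 1: Identify the maximum value: max = 42
Step 2: Identify the minimum value: min = 1
Step 3: Range = max - min = 42 - 1 = 41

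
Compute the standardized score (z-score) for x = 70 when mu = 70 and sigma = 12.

0

Step 1: Recall the z-score formula: z = (x - mu) / sigma
Step 2: Substitute values: z = (70 - 70) / 12
Step 3: z = 0 / 12 = 0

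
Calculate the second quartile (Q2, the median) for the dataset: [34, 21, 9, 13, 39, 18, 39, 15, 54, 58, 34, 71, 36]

34

Step 1: Sort the data: [9, 13, 15, 18, 21, 34, 34, 36, 39, 39, 54, 58, 71]
Step 2: n = 13
Step 3: Q2 is the median. Since n is odd, it is the middle value at position 7: 34
Step 4: Q2 = 34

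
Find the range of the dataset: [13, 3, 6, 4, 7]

10

Step 1: Identify the maximum value: max = 13
Step 2: Identify the minimum value: min = 3
Step 3: Range = max - min = 13 - 3 = 10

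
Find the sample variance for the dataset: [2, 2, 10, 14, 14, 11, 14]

29.2857

Step 1: Compute the mean: (2 + 2 + 10 + 14 + 14 + 11 + 14) / 7 = 9.5714
Step 2: Compute squared deviations from the mean:
  (2 - 9.5714)^2 = 57.3265
  (2 - 9.5714)^2 = 57.3265
  (10 - 9.5714)^2 = 0.1837
  (14 - 9.5714)^2 = 19.6122
  (14 - 9.5714)^2 = 19.6122
  (11 - 9.5714)^2 = 2.0408
  (14 - 9.5714)^2 = 19.6122
Step 3: Sum of squared deviations = 175.7143
Step 4: Sample variance = 175.7143 / 6 = 29.2857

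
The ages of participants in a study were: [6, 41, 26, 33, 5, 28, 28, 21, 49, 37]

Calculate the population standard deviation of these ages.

13.3357

Step 1: Compute the mean: 27.4
Step 2: Sum of squared deviations from the mean: 1778.4
Step 3: Population variance = 1778.4 / 10 = 177.84
Step 4: Standard deviation = sqrt(177.84) = 13.3357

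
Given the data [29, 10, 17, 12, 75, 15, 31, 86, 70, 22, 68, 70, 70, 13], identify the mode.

70

Step 1: Count the frequency of each value:
  10: appears 1 time(s)
  12: appears 1 time(s)
  13: appears 1 time(s)
  15: appears 1 time(s)
  17: appears 1 time(s)
  22: appears 1 time(s)
  29: appears 1 time(s)
  31: appears 1 time(s)
  68: appears 1 time(s)
  70: appears 3 time(s)
  75: appears 1 time(s)
  86: appears 1 time(s)
Step 2: The value 70 appears most frequently (3 times).
Step 3: Mode = 70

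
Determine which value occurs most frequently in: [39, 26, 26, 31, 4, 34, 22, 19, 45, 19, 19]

19

Step 1: Count the frequency of each value:
  4: appears 1 time(s)
  19: appears 3 time(s)
  22: appears 1 time(s)
  26: appears 2 time(s)
  31: appears 1 time(s)
  34: appears 1 time(s)
  39: appears 1 time(s)
  45: appears 1 time(s)
Step 2: The value 19 appears most frequently (3 times).
Step 3: Mode = 19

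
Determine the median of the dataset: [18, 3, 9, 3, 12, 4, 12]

9

Step 1: Sort the data in ascending order: [3, 3, 4, 9, 12, 12, 18]
Step 2: The number of values is n = 7.
Step 3: Since n is odd, the median is the middle value at position 4: 9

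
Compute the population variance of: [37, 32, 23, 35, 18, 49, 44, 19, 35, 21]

103.81

Step 1: Compute the mean: (37 + 32 + 23 + 35 + 18 + 49 + 44 + 19 + 35 + 21) / 10 = 31.3
Step 2: Compute squared deviations from the mean:
  (37 - 31.3)^2 = 32.49
  (32 - 31.3)^2 = 0.49
  (23 - 31.3)^2 = 68.89
  (35 - 31.3)^2 = 13.69
  (18 - 31.3)^2 = 176.89
  (49 - 31.3)^2 = 313.29
  (44 - 31.3)^2 = 161.29
  (19 - 31.3)^2 = 151.29
  (35 - 31.3)^2 = 13.69
  (21 - 31.3)^2 = 106.09
Step 3: Sum of squared deviations = 1038.1
Step 4: Population variance = 1038.1 / 10 = 103.81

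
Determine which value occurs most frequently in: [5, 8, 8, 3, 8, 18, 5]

8

Step 1: Count the frequency of each value:
  3: appears 1 time(s)
  5: appears 2 time(s)
  8: appears 3 time(s)
  18: appears 1 time(s)
Step 2: The value 8 appears most frequently (3 times).
Step 3: Mode = 8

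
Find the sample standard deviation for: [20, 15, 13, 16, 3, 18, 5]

6.466

Step 1: Compute the mean: 12.8571
Step 2: Sum of squared deviations from the mean: 250.8571
Step 3: Sample variance = 250.8571 / 6 = 41.8095
Step 4: Standard deviation = sqrt(41.8095) = 6.466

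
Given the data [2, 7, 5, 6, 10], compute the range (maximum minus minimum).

8

Step 1: Identify the maximum value: max = 10
Step 2: Identify the minimum value: min = 2
Step 3: Range = max - min = 10 - 2 = 8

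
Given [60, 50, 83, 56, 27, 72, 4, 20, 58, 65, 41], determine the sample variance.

560.6182

Step 1: Compute the mean: (60 + 50 + 83 + 56 + 27 + 72 + 4 + 20 + 58 + 65 + 41) / 11 = 48.7273
Step 2: Compute squared deviations from the mean:
  (60 - 48.7273)^2 = 127.0744
  (50 - 48.7273)^2 = 1.6198
  (83 - 48.7273)^2 = 1174.6198
  (56 - 48.7273)^2 = 52.8926
  (27 - 48.7273)^2 = 472.0744
  (72 - 48.7273)^2 = 541.6198
  (4 - 48.7273)^2 = 2000.5289
  (20 - 48.7273)^2 = 825.2562
  (58 - 48.7273)^2 = 85.9835
  (65 - 48.7273)^2 = 264.8017
  (41 - 48.7273)^2 = 59.7107
Step 3: Sum of squared deviations = 5606.1818
Step 4: Sample variance = 5606.1818 / 10 = 560.6182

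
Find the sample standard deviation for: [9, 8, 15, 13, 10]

2.9155

Step 1: Compute the mean: 11
Step 2: Sum of squared deviations from the mean: 34
Step 3: Sample variance = 34 / 4 = 8.5
Step 4: Standard deviation = sqrt(8.5) = 2.9155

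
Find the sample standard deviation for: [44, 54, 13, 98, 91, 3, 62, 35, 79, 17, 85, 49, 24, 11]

31.9248

Step 1: Compute the mean: 47.5
Step 2: Sum of squared deviations from the mean: 13249.5
Step 3: Sample variance = 13249.5 / 13 = 1019.1923
Step 4: Standard deviation = sqrt(1019.1923) = 31.9248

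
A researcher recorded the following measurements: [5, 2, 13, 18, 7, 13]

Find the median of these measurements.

10

Step 1: Sort the data in ascending order: [2, 5, 7, 13, 13, 18]
Step 2: The number of values is n = 6.
Step 3: Since n is even, the median is the average of positions 3 and 4:
  Median = (7 + 13) / 2 = 10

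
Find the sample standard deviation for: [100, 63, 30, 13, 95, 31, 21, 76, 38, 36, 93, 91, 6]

34.1623

Step 1: Compute the mean: 53.3077
Step 2: Sum of squared deviations from the mean: 14004.7692
Step 3: Sample variance = 14004.7692 / 12 = 1167.0641
Step 4: Standard deviation = sqrt(1167.0641) = 34.1623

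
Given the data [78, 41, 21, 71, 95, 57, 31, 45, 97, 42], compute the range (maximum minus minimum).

76

Step 1: Identify the maximum value: max = 97
Step 2: Identify the minimum value: min = 21
Step 3: Range = max - min = 97 - 21 = 76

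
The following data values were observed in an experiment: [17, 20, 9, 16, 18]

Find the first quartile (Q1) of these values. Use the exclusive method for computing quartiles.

12.5

Step 1: Sort the data: [9, 16, 17, 18, 20]
Step 2: n = 5
Step 3: Using the exclusive quartile method:
  Q1 = 12.5
  Q2 (median) = 17
  Q3 = 19
  IQR = Q3 - Q1 = 19 - 12.5 = 6.5
Step 4: Q1 = 12.5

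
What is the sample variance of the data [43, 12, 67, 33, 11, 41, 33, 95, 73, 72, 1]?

896.8182

Step 1: Compute the mean: (43 + 12 + 67 + 33 + 11 + 41 + 33 + 95 + 73 + 72 + 1) / 11 = 43.7273
Step 2: Compute squared deviations from the mean:
  (43 - 43.7273)^2 = 0.5289
  (12 - 43.7273)^2 = 1006.6198
  (67 - 43.7273)^2 = 541.6198
  (33 - 43.7273)^2 = 115.0744
  (11 - 43.7273)^2 = 1071.0744
  (41 - 43.7273)^2 = 7.438
  (33 - 43.7273)^2 = 115.0744
  (95 - 43.7273)^2 = 2628.8926
  (73 - 43.7273)^2 = 856.8926
  (72 - 43.7273)^2 = 799.3471
  (1 - 43.7273)^2 = 1825.6198
Step 3: Sum of squared deviations = 8968.1818
Step 4: Sample variance = 8968.1818 / 10 = 896.8182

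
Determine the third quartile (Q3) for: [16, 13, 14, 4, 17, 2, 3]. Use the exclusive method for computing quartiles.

16

Step 1: Sort the data: [2, 3, 4, 13, 14, 16, 17]
Step 2: n = 7
Step 3: Using the exclusive quartile method:
  Q1 = 3
  Q2 (median) = 13
  Q3 = 16
  IQR = Q3 - Q1 = 16 - 3 = 13
Step 4: Q3 = 16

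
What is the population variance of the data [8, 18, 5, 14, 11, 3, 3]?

28.4082

Step 1: Compute the mean: (8 + 18 + 5 + 14 + 11 + 3 + 3) / 7 = 8.8571
Step 2: Compute squared deviations from the mean:
  (8 - 8.8571)^2 = 0.7347
  (18 - 8.8571)^2 = 83.5918
  (5 - 8.8571)^2 = 14.8776
  (14 - 8.8571)^2 = 26.449
  (11 - 8.8571)^2 = 4.5918
  (3 - 8.8571)^2 = 34.3061
  (3 - 8.8571)^2 = 34.3061
Step 3: Sum of squared deviations = 198.8571
Step 4: Population variance = 198.8571 / 7 = 28.4082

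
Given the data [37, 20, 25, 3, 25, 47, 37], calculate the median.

25

Step 1: Sort the data in ascending order: [3, 20, 25, 25, 37, 37, 47]
Step 2: The number of values is n = 7.
Step 3: Since n is odd, the median is the middle value at position 4: 25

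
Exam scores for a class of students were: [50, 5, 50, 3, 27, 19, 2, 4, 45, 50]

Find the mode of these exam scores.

50

Step 1: Count the frequency of each value:
  2: appears 1 time(s)
  3: appears 1 time(s)
  4: appears 1 time(s)
  5: appears 1 time(s)
  19: appears 1 time(s)
  27: appears 1 time(s)
  45: appears 1 time(s)
  50: appears 3 time(s)
Step 2: The value 50 appears most frequently (3 times).
Step 3: Mode = 50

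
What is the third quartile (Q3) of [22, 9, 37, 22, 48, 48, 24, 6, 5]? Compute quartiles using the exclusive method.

42.5

Step 1: Sort the data: [5, 6, 9, 22, 22, 24, 37, 48, 48]
Step 2: n = 9
Step 3: Using the exclusive quartile method:
  Q1 = 7.5
  Q2 (median) = 22
  Q3 = 42.5
  IQR = Q3 - Q1 = 42.5 - 7.5 = 35
Step 4: Q3 = 42.5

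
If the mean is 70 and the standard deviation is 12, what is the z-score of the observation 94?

2

Step 1: Recall the z-score formula: z = (x - mu) / sigma
Step 2: Substitute values: z = (94 - 70) / 12
Step 3: z = 24 / 12 = 2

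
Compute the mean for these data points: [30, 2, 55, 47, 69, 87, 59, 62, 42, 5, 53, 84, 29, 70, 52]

49.7333

Step 1: Sum all values: 30 + 2 + 55 + 47 + 69 + 87 + 59 + 62 + 42 + 5 + 53 + 84 + 29 + 70 + 52 = 746
Step 2: Count the number of values: n = 15
Step 3: Mean = sum / n = 746 / 15 = 49.7333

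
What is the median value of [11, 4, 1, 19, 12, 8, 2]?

8

Step 1: Sort the data in ascending order: [1, 2, 4, 8, 11, 12, 19]
Step 2: The number of values is n = 7.
Step 3: Since n is odd, the median is the middle value at position 4: 8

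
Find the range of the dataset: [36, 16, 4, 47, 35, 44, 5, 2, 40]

45

Step 1: Identify the maximum value: max = 47
Step 2: Identify the minimum value: min = 2
Step 3: Range = max - min = 47 - 2 = 45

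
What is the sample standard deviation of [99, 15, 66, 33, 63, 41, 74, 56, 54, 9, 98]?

29.5435

Step 1: Compute the mean: 55.2727
Step 2: Sum of squared deviations from the mean: 8728.1818
Step 3: Sample variance = 8728.1818 / 10 = 872.8182
Step 4: Standard deviation = sqrt(872.8182) = 29.5435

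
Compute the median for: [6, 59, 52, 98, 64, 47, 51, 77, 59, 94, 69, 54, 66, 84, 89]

64

Step 1: Sort the data in ascending order: [6, 47, 51, 52, 54, 59, 59, 64, 66, 69, 77, 84, 89, 94, 98]
Step 2: The number of values is n = 15.
Step 3: Since n is odd, the median is the middle value at position 8: 64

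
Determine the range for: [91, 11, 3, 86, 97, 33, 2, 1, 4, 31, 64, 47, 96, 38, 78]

96

Step 1: Identify the maximum value: max = 97
Step 2: Identify the minimum value: min = 1
Step 3: Range = max - min = 97 - 1 = 96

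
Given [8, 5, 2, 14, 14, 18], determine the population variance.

31.4722

Step 1: Compute the mean: (8 + 5 + 2 + 14 + 14 + 18) / 6 = 10.1667
Step 2: Compute squared deviations from the mean:
  (8 - 10.1667)^2 = 4.6944
  (5 - 10.1667)^2 = 26.6944
  (2 - 10.1667)^2 = 66.6944
  (14 - 10.1667)^2 = 14.6944
  (14 - 10.1667)^2 = 14.6944
  (18 - 10.1667)^2 = 61.3611
Step 3: Sum of squared deviations = 188.8333
Step 4: Population variance = 188.8333 / 6 = 31.4722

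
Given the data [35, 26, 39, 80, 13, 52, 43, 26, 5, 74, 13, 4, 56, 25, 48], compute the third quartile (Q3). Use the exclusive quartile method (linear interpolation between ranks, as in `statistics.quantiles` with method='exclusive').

52

Step 1: Sort the data: [4, 5, 13, 13, 25, 26, 26, 35, 39, 43, 48, 52, 56, 74, 80]
Step 2: n = 15
Step 3: Using the exclusive quartile method:
  Q1 = 13
  Q2 (median) = 35
  Q3 = 52
  IQR = Q3 - Q1 = 52 - 13 = 39
Step 4: Q3 = 52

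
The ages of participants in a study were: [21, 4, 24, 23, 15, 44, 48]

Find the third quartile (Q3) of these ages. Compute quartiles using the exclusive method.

44

Step 1: Sort the data: [4, 15, 21, 23, 24, 44, 48]
Step 2: n = 7
Step 3: Using the exclusive quartile method:
  Q1 = 15
  Q2 (median) = 23
  Q3 = 44
  IQR = Q3 - Q1 = 44 - 15 = 29
Step 4: Q3 = 44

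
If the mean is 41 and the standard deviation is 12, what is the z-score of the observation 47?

0.5

Step 1: Recall the z-score formula: z = (x - mu) / sigma
Step 2: Substitute values: z = (47 - 41) / 12
Step 3: z = 6 / 12 = 0.5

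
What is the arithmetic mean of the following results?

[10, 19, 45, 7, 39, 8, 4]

18.8571

Step 1: Sum all values: 10 + 19 + 45 + 7 + 39 + 8 + 4 = 132
Step 2: Count the number of values: n = 7
Step 3: Mean = sum / n = 132 / 7 = 18.8571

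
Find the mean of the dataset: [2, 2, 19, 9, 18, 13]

10.5

Step 1: Sum all values: 2 + 2 + 19 + 9 + 18 + 13 = 63
Step 2: Count the number of values: n = 6
Step 3: Mean = sum / n = 63 / 6 = 10.5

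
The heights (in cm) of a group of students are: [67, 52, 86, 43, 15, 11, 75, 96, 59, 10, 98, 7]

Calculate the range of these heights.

91

Step 1: Identify the maximum value: max = 98
Step 2: Identify the minimum value: min = 7
Step 3: Range = max - min = 98 - 7 = 91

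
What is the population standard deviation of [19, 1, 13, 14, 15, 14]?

5.5578

Step 1: Compute the mean: 12.6667
Step 2: Sum of squared deviations from the mean: 185.3333
Step 3: Population variance = 185.3333 / 6 = 30.8889
Step 4: Standard deviation = sqrt(30.8889) = 5.5578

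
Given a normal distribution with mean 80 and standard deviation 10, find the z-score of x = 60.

-2

Step 1: Recall the z-score formula: z = (x - mu) / sigma
Step 2: Substitute values: z = (60 - 80) / 10
Step 3: z = -20 / 10 = -2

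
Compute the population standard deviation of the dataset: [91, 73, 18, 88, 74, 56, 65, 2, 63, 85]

28.09

Step 1: Compute the mean: 61.5
Step 2: Sum of squared deviations from the mean: 7890.5
Step 3: Population variance = 7890.5 / 10 = 789.05
Step 4: Standard deviation = sqrt(789.05) = 28.09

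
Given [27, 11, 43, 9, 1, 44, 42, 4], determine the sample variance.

343.125

Step 1: Compute the mean: (27 + 11 + 43 + 9 + 1 + 44 + 42 + 4) / 8 = 22.625
Step 2: Compute squared deviations from the mean:
  (27 - 22.625)^2 = 19.1406
  (11 - 22.625)^2 = 135.1406
  (43 - 22.625)^2 = 415.1406
  (9 - 22.625)^2 = 185.6406
  (1 - 22.625)^2 = 467.6406
  (44 - 22.625)^2 = 456.8906
  (42 - 22.625)^2 = 375.3906
  (4 - 22.625)^2 = 346.8906
Step 3: Sum of squared deviations = 2401.875
Step 4: Sample variance = 2401.875 / 7 = 343.125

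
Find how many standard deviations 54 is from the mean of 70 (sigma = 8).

-2

Step 1: Recall the z-score formula: z = (x - mu) / sigma
Step 2: Substitute values: z = (54 - 70) / 8
Step 3: z = -16 / 8 = -2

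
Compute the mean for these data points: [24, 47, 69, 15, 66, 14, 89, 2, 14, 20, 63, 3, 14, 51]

35.0714

Step 1: Sum all values: 24 + 47 + 69 + 15 + 66 + 14 + 89 + 2 + 14 + 20 + 63 + 3 + 14 + 51 = 491
Step 2: Count the number of values: n = 14
Step 3: Mean = sum / n = 491 / 14 = 35.0714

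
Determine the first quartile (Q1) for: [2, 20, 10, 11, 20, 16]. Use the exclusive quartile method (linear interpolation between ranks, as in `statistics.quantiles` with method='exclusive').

8

Step 1: Sort the data: [2, 10, 11, 16, 20, 20]
Step 2: n = 6
Step 3: Using the exclusive quartile method:
  Q1 = 8
  Q2 (median) = 13.5
  Q3 = 20
  IQR = Q3 - Q1 = 20 - 8 = 12
Step 4: Q1 = 8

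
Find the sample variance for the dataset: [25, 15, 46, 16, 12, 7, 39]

213.1429

Step 1: Compute the mean: (25 + 15 + 46 + 16 + 12 + 7 + 39) / 7 = 22.8571
Step 2: Compute squared deviations from the mean:
  (25 - 22.8571)^2 = 4.5918
  (15 - 22.8571)^2 = 61.7347
  (46 - 22.8571)^2 = 535.5918
  (16 - 22.8571)^2 = 47.0204
  (12 - 22.8571)^2 = 117.8776
  (7 - 22.8571)^2 = 251.449
  (39 - 22.8571)^2 = 260.5918
Step 3: Sum of squared deviations = 1278.8571
Step 4: Sample variance = 1278.8571 / 6 = 213.1429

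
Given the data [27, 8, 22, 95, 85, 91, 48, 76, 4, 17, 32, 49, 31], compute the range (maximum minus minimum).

91

Step 1: Identify the maximum value: max = 95
Step 2: Identify the minimum value: min = 4
Step 3: Range = max - min = 95 - 4 = 91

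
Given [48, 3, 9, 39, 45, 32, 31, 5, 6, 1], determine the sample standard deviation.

18.8294

Step 1: Compute the mean: 21.9
Step 2: Sum of squared deviations from the mean: 3190.9
Step 3: Sample variance = 3190.9 / 9 = 354.5444
Step 4: Standard deviation = sqrt(354.5444) = 18.8294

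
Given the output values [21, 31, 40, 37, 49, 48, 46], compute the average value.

38.8571

Step 1: Sum all values: 21 + 31 + 40 + 37 + 49 + 48 + 46 = 272
Step 2: Count the number of values: n = 7
Step 3: Mean = sum / n = 272 / 7 = 38.8571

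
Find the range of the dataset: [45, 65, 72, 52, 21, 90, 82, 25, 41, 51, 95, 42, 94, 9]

86

Step 1: Identify the maximum value: max = 95
Step 2: Identify the minimum value: min = 9
Step 3: Range = max - min = 95 - 9 = 86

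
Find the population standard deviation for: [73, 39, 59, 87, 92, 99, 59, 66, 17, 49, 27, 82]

24.8242

Step 1: Compute the mean: 62.4167
Step 2: Sum of squared deviations from the mean: 7394.9167
Step 3: Population variance = 7394.9167 / 12 = 616.2431
Step 4: Standard deviation = sqrt(616.2431) = 24.8242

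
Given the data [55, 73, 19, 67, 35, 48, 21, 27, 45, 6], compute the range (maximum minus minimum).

67

Step 1: Identify the maximum value: max = 73
Step 2: Identify the minimum value: min = 6
Step 3: Range = max - min = 73 - 6 = 67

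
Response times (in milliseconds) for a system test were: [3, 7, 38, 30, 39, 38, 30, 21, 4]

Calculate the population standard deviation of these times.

14.2361

Step 1: Compute the mean: 23.3333
Step 2: Sum of squared deviations from the mean: 1824
Step 3: Population variance = 1824 / 9 = 202.6667
Step 4: Standard deviation = sqrt(202.6667) = 14.2361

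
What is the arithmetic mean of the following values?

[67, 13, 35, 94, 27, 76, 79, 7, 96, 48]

54.2

Step 1: Sum all values: 67 + 13 + 35 + 94 + 27 + 76 + 79 + 7 + 96 + 48 = 542
Step 2: Count the number of values: n = 10
Step 3: Mean = sum / n = 542 / 10 = 54.2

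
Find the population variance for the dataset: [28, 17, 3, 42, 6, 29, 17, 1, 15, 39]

187.81

Step 1: Compute the mean: (28 + 17 + 3 + 42 + 6 + 29 + 17 + 1 + 15 + 39) / 10 = 19.7
Step 2: Compute squared deviations from the mean:
  (28 - 19.7)^2 = 68.89
  (17 - 19.7)^2 = 7.29
  (3 - 19.7)^2 = 278.89
  (42 - 19.7)^2 = 497.29
  (6 - 19.7)^2 = 187.69
  (29 - 19.7)^2 = 86.49
  (17 - 19.7)^2 = 7.29
  (1 - 19.7)^2 = 349.69
  (15 - 19.7)^2 = 22.09
  (39 - 19.7)^2 = 372.49
Step 3: Sum of squared deviations = 1878.1
Step 4: Population variance = 1878.1 / 10 = 187.81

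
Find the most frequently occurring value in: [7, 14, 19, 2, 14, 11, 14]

14

Step 1: Count the frequency of each value:
  2: appears 1 time(s)
  7: appears 1 time(s)
  11: appears 1 time(s)
  14: appears 3 time(s)
  19: appears 1 time(s)
Step 2: The value 14 appears most frequently (3 times).
Step 3: Mode = 14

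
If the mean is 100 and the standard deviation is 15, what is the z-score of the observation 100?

0

Step 1: Recall the z-score formula: z = (x - mu) / sigma
Step 2: Substitute values: z = (100 - 100) / 15
Step 3: z = 0 / 15 = 0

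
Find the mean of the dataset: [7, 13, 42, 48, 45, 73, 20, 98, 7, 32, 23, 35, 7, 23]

33.7857

Step 1: Sum all values: 7 + 13 + 42 + 48 + 45 + 73 + 20 + 98 + 7 + 32 + 23 + 35 + 7 + 23 = 473
Step 2: Count the number of values: n = 14
Step 3: Mean = sum / n = 473 / 14 = 33.7857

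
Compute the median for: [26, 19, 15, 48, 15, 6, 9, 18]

16.5

Step 1: Sort the data in ascending order: [6, 9, 15, 15, 18, 19, 26, 48]
Step 2: The number of values is n = 8.
Step 3: Since n is even, the median is the average of positions 4 and 5:
  Median = (15 + 18) / 2 = 16.5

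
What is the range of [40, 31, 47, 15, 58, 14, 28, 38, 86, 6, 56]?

80

Step 1: Identify the maximum value: max = 86
Step 2: Identify the minimum value: min = 6
Step 3: Range = max - min = 86 - 6 = 80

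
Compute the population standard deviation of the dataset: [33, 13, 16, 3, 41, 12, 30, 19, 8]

11.8801

Step 1: Compute the mean: 19.4444
Step 2: Sum of squared deviations from the mean: 1270.2222
Step 3: Population variance = 1270.2222 / 9 = 141.1358
Step 4: Standard deviation = sqrt(141.1358) = 11.8801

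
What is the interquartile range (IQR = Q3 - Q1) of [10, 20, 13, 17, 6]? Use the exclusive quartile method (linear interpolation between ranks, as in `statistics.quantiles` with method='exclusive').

10.5

Step 1: Sort the data: [6, 10, 13, 17, 20]
Step 2: n = 5
Step 3: Using the exclusive quartile method:
  Q1 = 8
  Q2 (median) = 13
  Q3 = 18.5
  IQR = Q3 - Q1 = 18.5 - 8 = 10.5
Step 4: IQR = 10.5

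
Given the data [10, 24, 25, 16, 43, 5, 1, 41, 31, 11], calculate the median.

20

Step 1: Sort the data in ascending order: [1, 5, 10, 11, 16, 24, 25, 31, 41, 43]
Step 2: The number of values is n = 10.
Step 3: Since n is even, the median is the average of positions 5 and 6:
  Median = (16 + 24) / 2 = 20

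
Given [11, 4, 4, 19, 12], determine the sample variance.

39.5

Step 1: Compute the mean: (11 + 4 + 4 + 19 + 12) / 5 = 10
Step 2: Compute squared deviations from the mean:
  (11 - 10)^2 = 1
  (4 - 10)^2 = 36
  (4 - 10)^2 = 36
  (19 - 10)^2 = 81
  (12 - 10)^2 = 4
Step 3: Sum of squared deviations = 158
Step 4: Sample variance = 158 / 4 = 39.5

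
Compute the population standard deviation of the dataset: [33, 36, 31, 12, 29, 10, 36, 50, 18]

12.1381

Step 1: Compute the mean: 28.3333
Step 2: Sum of squared deviations from the mean: 1326
Step 3: Population variance = 1326 / 9 = 147.3333
Step 4: Standard deviation = sqrt(147.3333) = 12.1381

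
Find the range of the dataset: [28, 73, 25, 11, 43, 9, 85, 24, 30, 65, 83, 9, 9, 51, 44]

76

Step 1: Identify the maximum value: max = 85
Step 2: Identify the minimum value: min = 9
Step 3: Range = max - min = 85 - 9 = 76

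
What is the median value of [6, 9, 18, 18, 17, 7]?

13

Step 1: Sort the data in ascending order: [6, 7, 9, 17, 18, 18]
Step 2: The number of values is n = 6.
Step 3: Since n is even, the median is the average of positions 3 and 4:
  Median = (9 + 17) / 2 = 13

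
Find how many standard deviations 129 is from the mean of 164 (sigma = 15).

-2.3333

Step 1: Recall the z-score formula: z = (x - mu) / sigma
Step 2: Substitute values: z = (129 - 164) / 15
Step 3: z = -35 / 15 = -2.3333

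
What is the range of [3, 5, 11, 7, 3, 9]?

8

Step 1: Identify the maximum value: max = 11
Step 2: Identify the minimum value: min = 3
Step 3: Range = max - min = 11 - 3 = 8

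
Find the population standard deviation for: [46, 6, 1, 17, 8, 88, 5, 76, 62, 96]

35.649

Step 1: Compute the mean: 40.5
Step 2: Sum of squared deviations from the mean: 12708.5
Step 3: Population variance = 12708.5 / 10 = 1270.85
Step 4: Standard deviation = sqrt(1270.85) = 35.649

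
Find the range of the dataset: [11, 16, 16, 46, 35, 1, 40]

45

Step 1: Identify the maximum value: max = 46
Step 2: Identify the minimum value: min = 1
Step 3: Range = max - min = 46 - 1 = 45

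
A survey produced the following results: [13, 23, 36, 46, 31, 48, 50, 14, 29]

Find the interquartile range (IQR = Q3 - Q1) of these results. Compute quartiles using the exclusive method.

28.5

Step 1: Sort the data: [13, 14, 23, 29, 31, 36, 46, 48, 50]
Step 2: n = 9
Step 3: Using the exclusive quartile method:
  Q1 = 18.5
  Q2 (median) = 31
  Q3 = 47
  IQR = Q3 - Q1 = 47 - 18.5 = 28.5
Step 4: IQR = 28.5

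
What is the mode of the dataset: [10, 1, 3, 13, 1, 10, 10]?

10

Step 1: Count the frequency of each value:
  1: appears 2 time(s)
  3: appears 1 time(s)
  10: appears 3 time(s)
  13: appears 1 time(s)
Step 2: The value 10 appears most frequently (3 times).
Step 3: Mode = 10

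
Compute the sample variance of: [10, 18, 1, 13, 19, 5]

50.8

Step 1: Compute the mean: (10 + 18 + 1 + 13 + 19 + 5) / 6 = 11
Step 2: Compute squared deviations from the mean:
  (10 - 11)^2 = 1
  (18 - 11)^2 = 49
  (1 - 11)^2 = 100
  (13 - 11)^2 = 4
  (19 - 11)^2 = 64
  (5 - 11)^2 = 36
Step 3: Sum of squared deviations = 254
Step 4: Sample variance = 254 / 5 = 50.8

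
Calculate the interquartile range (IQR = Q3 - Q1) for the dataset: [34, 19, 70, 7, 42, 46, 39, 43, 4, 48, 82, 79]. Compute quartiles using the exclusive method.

41.75

Step 1: Sort the data: [4, 7, 19, 34, 39, 42, 43, 46, 48, 70, 79, 82]
Step 2: n = 12
Step 3: Using the exclusive quartile method:
  Q1 = 22.75
  Q2 (median) = 42.5
  Q3 = 64.5
  IQR = Q3 - Q1 = 64.5 - 22.75 = 41.75
Step 4: IQR = 41.75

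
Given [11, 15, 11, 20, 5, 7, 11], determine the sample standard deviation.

4.9618

Step 1: Compute the mean: 11.4286
Step 2: Sum of squared deviations from the mean: 147.7143
Step 3: Sample variance = 147.7143 / 6 = 24.619
Step 4: Standard deviation = sqrt(24.619) = 4.9618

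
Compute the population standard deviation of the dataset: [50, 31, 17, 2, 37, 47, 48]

16.677

Step 1: Compute the mean: 33.1429
Step 2: Sum of squared deviations from the mean: 1946.8571
Step 3: Population variance = 1946.8571 / 7 = 278.1224
Step 4: Standard deviation = sqrt(278.1224) = 16.677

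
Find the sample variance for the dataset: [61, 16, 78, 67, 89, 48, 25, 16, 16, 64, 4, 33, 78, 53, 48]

715.4

Step 1: Compute the mean: (61 + 16 + 78 + 67 + 89 + 48 + 25 + 16 + 16 + 64 + 4 + 33 + 78 + 53 + 48) / 15 = 46.4
Step 2: Compute squared deviations from the mean:
  (61 - 46.4)^2 = 213.16
  (16 - 46.4)^2 = 924.16
  (78 - 46.4)^2 = 998.56
  (67 - 46.4)^2 = 424.36
  (89 - 46.4)^2 = 1814.76
  (48 - 46.4)^2 = 2.56
  (25 - 46.4)^2 = 457.96
  (16 - 46.4)^2 = 924.16
  (16 - 46.4)^2 = 924.16
  (64 - 46.4)^2 = 309.76
  (4 - 46.4)^2 = 1797.76
  (33 - 46.4)^2 = 179.56
  (78 - 46.4)^2 = 998.56
  (53 - 46.4)^2 = 43.56
  (48 - 46.4)^2 = 2.56
Step 3: Sum of squared deviations = 10015.6
Step 4: Sample variance = 10015.6 / 14 = 715.4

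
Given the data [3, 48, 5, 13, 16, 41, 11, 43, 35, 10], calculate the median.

14.5

Step 1: Sort the data in ascending order: [3, 5, 10, 11, 13, 16, 35, 41, 43, 48]
Step 2: The number of values is n = 10.
Step 3: Since n is even, the median is the average of positions 5 and 6:
  Median = (13 + 16) / 2 = 14.5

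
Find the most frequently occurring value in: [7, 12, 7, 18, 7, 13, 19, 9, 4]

7

Step 1: Count the frequency of each value:
  4: appears 1 time(s)
  7: appears 3 time(s)
  9: appears 1 time(s)
  12: appears 1 time(s)
  13: appears 1 time(s)
  18: appears 1 time(s)
  19: appears 1 time(s)
Step 2: The value 7 appears most frequently (3 times).
Step 3: Mode = 7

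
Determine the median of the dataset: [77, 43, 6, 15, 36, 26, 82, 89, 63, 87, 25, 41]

42

Step 1: Sort the data in ascending order: [6, 15, 25, 26, 36, 41, 43, 63, 77, 82, 87, 89]
Step 2: The number of values is n = 12.
Step 3: Since n is even, the median is the average of positions 6 and 7:
  Median = (41 + 43) / 2 = 42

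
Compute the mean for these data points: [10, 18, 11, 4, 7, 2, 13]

9.2857

Step 1: Sum all values: 10 + 18 + 11 + 4 + 7 + 2 + 13 = 65
Step 2: Count the number of values: n = 7
Step 3: Mean = sum / n = 65 / 7 = 9.2857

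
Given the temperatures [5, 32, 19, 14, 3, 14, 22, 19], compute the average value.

16

Step 1: Sum all values: 5 + 32 + 19 + 14 + 3 + 14 + 22 + 19 = 128
Step 2: Count the number of values: n = 8
Step 3: Mean = sum / n = 128 / 8 = 16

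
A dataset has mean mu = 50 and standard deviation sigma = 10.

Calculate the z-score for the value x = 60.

1

Step 1: Recall the z-score formula: z = (x - mu) / sigma
Step 2: Substitute values: z = (60 - 50) / 10
Step 3: z = 10 / 10 = 1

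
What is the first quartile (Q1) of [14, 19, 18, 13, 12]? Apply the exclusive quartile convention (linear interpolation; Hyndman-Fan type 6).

12.5

Step 1: Sort the data: [12, 13, 14, 18, 19]
Step 2: n = 5
Step 3: Using the exclusive quartile method:
  Q1 = 12.5
  Q2 (median) = 14
  Q3 = 18.5
  IQR = Q3 - Q1 = 18.5 - 12.5 = 6
Step 4: Q1 = 12.5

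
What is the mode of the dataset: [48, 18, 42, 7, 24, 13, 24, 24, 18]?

24

Step 1: Count the frequency of each value:
  7: appears 1 time(s)
  13: appears 1 time(s)
  18: appears 2 time(s)
  24: appears 3 time(s)
  42: appears 1 time(s)
  48: appears 1 time(s)
Step 2: The value 24 appears most frequently (3 times).
Step 3: Mode = 24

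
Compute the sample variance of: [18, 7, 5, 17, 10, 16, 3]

37.8095

Step 1: Compute the mean: (18 + 7 + 5 + 17 + 10 + 16 + 3) / 7 = 10.8571
Step 2: Compute squared deviations from the mean:
  (18 - 10.8571)^2 = 51.0204
  (7 - 10.8571)^2 = 14.8776
  (5 - 10.8571)^2 = 34.3061
  (17 - 10.8571)^2 = 37.7347
  (10 - 10.8571)^2 = 0.7347
  (16 - 10.8571)^2 = 26.449
  (3 - 10.8571)^2 = 61.7347
Step 3: Sum of squared deviations = 226.8571
Step 4: Sample variance = 226.8571 / 6 = 37.8095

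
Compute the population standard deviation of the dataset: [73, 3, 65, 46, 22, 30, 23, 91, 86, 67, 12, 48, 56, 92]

28.5257

Step 1: Compute the mean: 51
Step 2: Sum of squared deviations from the mean: 11392
Step 3: Population variance = 11392 / 14 = 813.7143
Step 4: Standard deviation = sqrt(813.7143) = 28.5257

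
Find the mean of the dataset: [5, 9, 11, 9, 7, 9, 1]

7.2857

Step 1: Sum all values: 5 + 9 + 11 + 9 + 7 + 9 + 1 = 51
Step 2: Count the number of values: n = 7
Step 3: Mean = sum / n = 51 / 7 = 7.2857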